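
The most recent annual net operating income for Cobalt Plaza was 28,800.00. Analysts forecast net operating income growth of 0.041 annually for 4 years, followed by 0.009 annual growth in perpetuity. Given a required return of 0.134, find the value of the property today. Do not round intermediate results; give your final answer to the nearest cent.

D_1 = 29980.80000
D_2 = 31210.01280
D_3 = 32489.62332
D_4 = 33821.69788
Terminal value at year 4: TV = D_4×(1+g_2)/(r−g_2) = 34126.09316/0.125 = 273008.74530
P_0 = D_1/(1+r)^1 + D_2/(1+r)^2 + D_3/(1+r)^3 + D_4/(1+r)^4 + TV/(1+r)^4
    = 26438.09524 + 24269.89166 + 22279.50372 + 20452.34865 + 165091.35833 = 258531.19760

258531.20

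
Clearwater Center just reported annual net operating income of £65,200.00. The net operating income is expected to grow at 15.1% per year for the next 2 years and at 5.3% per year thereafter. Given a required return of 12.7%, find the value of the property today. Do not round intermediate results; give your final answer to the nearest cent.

£1102309.05

D_1 = 75045.20000
D_2 = 86377.02520
Terminal value at year 2: TV = D_2×(1+g_2)/(r−g_2) = 90955.00754/0.074 = 1229121.72345
P_0 = D_1/(1+r)^1 + D_2/(1+r)^2 + TV/(1+r)^2
    = 66588.46495 + 68006.49792 + 967714.08530 = 1102309.04818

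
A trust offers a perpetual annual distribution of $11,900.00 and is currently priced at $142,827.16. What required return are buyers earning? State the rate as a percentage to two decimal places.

P = C/r ⇒ r = C/P = $11,900.00/$142,827.16 = 0.083317

8.33%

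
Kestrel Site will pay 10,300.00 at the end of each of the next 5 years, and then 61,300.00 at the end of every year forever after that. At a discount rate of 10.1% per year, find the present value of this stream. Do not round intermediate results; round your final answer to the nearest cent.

PV of 5-year annuity: 10,300.00 × [1 − (1+0.101)^−5] / 0.101 = 38945.56104
Perpetuity value at year 5: 61,300.00 / 0.101 = 606930.69307
PV of perpetuity: 606930.69307 / (1+0.101)^5 = 375147.88806
Total PV = 38945.56104 + 375147.88806 = 414093.44910

414093.45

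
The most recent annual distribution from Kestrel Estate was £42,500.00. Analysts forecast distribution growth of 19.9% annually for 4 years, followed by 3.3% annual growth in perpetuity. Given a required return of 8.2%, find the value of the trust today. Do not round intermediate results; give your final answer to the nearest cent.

D_1 = 50957.50000
D_2 = 61098.04250
D_3 = 73256.55296
D_4 = 87834.60700
Terminal value at year 4: TV = D_4×(1+g_2)/(r−g_2) = 90733.14903/0.049 = 1851696.91892
P_0 = D_1/(1+r)^1 + D_2/(1+r)^2 + D_3/(1+r)^3 + D_4/(1+r)^4 + TV/(1+r)^4
    = 47095.65619 + 52188.25487 + 57831.53197 + 64085.03404 + 1351017.14628 = 1572217.62336

£1572217.62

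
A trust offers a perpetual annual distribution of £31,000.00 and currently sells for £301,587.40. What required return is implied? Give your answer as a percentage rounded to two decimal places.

10.28%

P = C/r ⇒ r = C/P = £31,000.00/£301,587.40 = 0.102789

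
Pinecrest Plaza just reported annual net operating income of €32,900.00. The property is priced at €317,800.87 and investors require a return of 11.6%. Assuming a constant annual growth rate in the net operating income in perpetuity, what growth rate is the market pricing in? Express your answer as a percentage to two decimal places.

1.13%

P = D₀(1+g)/(r−g) ⇒ P(r−g) = D₀(1+g) ⇒ g(P+D₀) = P·r − D₀
g = (P·r − D₀)/(P + D₀) = (€317,800.87×0.116 − €32,900.00) / (€317,800.87 + €32,900.00) = 0.011306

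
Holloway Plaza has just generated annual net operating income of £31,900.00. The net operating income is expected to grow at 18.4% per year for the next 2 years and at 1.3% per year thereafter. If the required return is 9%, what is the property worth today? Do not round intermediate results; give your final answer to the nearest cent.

D_1 = 37769.60000
D_2 = 44719.20640
Terminal value at year 2: TV = D_2×(1+g_2)/(r−g_2) = 45300.55608/0.077 = 588318.91017
P_0 = D_1/(1+r)^1 + D_2/(1+r)^2 + TV/(1+r)^2
    = 34651.00917 + 37639.26134 + 495176.25635 = 567466.52687

£567466.53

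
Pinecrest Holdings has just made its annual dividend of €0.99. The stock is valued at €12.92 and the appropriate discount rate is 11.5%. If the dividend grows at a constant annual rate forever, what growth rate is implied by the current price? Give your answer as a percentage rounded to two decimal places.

3.56%

P = D₀(1+g)/(r−g) ⇒ P(r−g) = D₀(1+g) ⇒ g(P+D₀) = P·r − D₀
g = (P·r − D₀)/(P + D₀) = (€12.92×0.115 − €0.99) / (€12.92 + €0.99) = 0.035643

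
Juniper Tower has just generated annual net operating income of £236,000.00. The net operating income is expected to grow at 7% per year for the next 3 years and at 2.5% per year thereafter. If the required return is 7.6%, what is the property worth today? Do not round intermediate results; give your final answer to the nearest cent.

D_1 = 252520.00000
D_2 = 270196.40000
D_3 = 289110.14800
Terminal value at year 3: TV = D_3×(1+g_2)/(r−g_2) = 296337.90170/0.051 = 5810547.09216
P_0 = D_1/(1+r)^1 + D_2/(1+r)^2 + D_3/(1+r)^3 + TV/(1+r)^3
    = 234684.01487 + 233375.36795 + 232074.01831 + 4664232.72097 = 5364366.12209

£5364366.12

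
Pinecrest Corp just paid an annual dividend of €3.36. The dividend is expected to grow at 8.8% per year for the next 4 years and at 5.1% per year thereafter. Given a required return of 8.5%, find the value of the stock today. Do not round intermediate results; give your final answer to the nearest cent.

D_1 = 3.65568
D_2 = 3.97738
D_3 = 4.32739
D_4 = 4.70820
Terminal value at year 4: TV = D_4×(1+g_2)/(r−g_2) = 4.94832/0.034 = 145.53876
P_0 = D_1/(1+r)^1 + D_2/(1+r)^2 + D_3/(1+r)^3 + D_4/(1+r)^4 + TV/(1+r)^4
    = 3.36929 + 3.37861 + 3.38795 + 3.39732 + 105.01702 = 118.55018

€118.55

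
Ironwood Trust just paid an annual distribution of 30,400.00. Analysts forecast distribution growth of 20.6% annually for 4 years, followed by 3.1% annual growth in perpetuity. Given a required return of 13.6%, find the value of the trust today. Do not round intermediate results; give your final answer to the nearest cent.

520679.49

D_1 = 36662.40000
D_2 = 44214.85440
D_3 = 53323.11441
D_4 = 64307.67597
Terminal value at year 4: TV = D_4×(1+g_2)/(r−g_2) = 66301.21393/0.105 = 631440.13266
P_0 = D_1/(1+r)^1 + D_2/(1+r)^2 + D_3/(1+r)^3 + D_4/(1+r)^4 + TV/(1+r)^4
    = 32273.23944 + 34261.90736 + 36373.11644 + 38614.41763 + 379156.80548 = 520679.48635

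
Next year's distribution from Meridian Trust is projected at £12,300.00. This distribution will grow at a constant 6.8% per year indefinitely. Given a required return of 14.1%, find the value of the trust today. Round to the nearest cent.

Growing perpetuity: P = D₁ / (r − g) = £12,300.0000 / (0.141 − 0.068) = £168,493.15

£168493.15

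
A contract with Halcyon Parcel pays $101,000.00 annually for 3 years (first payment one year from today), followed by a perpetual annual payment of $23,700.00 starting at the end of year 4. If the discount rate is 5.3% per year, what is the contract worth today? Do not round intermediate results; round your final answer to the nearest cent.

PV of 3-year annuity: $101,000.00 × [1 − (1+0.053)^−3] / 0.053 = 273509.16997
Perpetuity value at year 3: $23,700.00 / 0.053 = 447169.81132
PV of perpetuity: 447169.81132 / (1+0.053)^3 = 382989.93678
Total PV = 273509.16997 + 382989.93678 = 656499.10676

$656499.11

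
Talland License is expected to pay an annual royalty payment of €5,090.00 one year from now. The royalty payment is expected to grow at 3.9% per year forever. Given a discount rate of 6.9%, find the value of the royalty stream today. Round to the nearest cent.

Growing perpetuity: P = D₁ / (r − g) = €5,090.0000 / (0.069 − 0.039) = €169,666.67

€169666.67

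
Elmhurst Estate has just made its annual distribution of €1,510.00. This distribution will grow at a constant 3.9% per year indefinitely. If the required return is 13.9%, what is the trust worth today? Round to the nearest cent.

D₁ = D₀ × (1 + g) = €1,510.00 × 1.039 = €1,568.8900
Growing perpetuity: P = D₁ / (r − g) = €1,568.8900 / (0.139 − 0.039) = €15,688.90

€15688.90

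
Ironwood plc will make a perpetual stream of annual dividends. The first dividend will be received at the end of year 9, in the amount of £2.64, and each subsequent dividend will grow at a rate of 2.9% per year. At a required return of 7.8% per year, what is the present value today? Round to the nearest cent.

Value at end of year 8: C₁ / (r − g) = £2.64 / (0.078 − 0.029) = £53.8776
Discount to today: PV = £53.8776 / (1 + 0.078)^8 = £53.8776 / 1.823686 = £29.54

£29.54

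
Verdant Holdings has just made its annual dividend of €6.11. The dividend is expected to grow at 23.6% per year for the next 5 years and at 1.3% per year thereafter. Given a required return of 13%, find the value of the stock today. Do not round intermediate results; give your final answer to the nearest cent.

€123.13

D_1 = 7.55196
D_2 = 9.33422
D_3 = 11.53710
D_4 = 14.25985
D_5 = 17.62518
Terminal value at year 5: TV = D_5×(1+g_2)/(r−g_2) = 17.85431/0.117 = 152.60092
P_0 = D_1/(1+r)^1 + D_2/(1+r)^2 + D_3/(1+r)^3 + D_4/(1+r)^4 + D_5/(1+r)^5 + TV/(1+r)^5
    = 6.68315 + 7.31007 + 7.99579 + 8.74584 + 9.56624 + 82.82566 = 123.12675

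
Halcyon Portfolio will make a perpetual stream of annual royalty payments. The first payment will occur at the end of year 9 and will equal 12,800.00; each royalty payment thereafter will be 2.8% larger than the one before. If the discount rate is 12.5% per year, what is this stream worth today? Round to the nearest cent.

Value at end of year 8: C₁ / (r − g) = 12,800.00 / (0.125 − 0.028) = 131,958.7629
Discount to today: PV = 131,958.7629 / (1 + 0.125)^8 = 131,958.7629 / 2.565785 = 51,430.18

51430.18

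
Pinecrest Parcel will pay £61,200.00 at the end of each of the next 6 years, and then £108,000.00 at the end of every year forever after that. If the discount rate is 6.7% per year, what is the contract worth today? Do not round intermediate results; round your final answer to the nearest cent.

PV of 6-year annuity: £61,200.00 × [1 − (1+0.067)^−6] / 0.067 = 294433.61421
Perpetuity value at year 6: £108,000.00 / 0.067 = 1611940.29851
PV of perpetuity: 1611940.29851 / (1+0.067)^6 = 1092351.56755
Total PV = 294433.61421 + 1092351.56755 = 1386785.18176

£1386785.18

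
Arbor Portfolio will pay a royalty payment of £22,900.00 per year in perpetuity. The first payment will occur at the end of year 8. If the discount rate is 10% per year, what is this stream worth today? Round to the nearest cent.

Value at end of year 7: C / r = £22,900.00 / 0.1 = £229,000.0000
Discount to today: PV = £229,000.0000 / (1 + 0.1)^7 = £229,000.0000 / 1.948717 = £117,513.21

£117513.21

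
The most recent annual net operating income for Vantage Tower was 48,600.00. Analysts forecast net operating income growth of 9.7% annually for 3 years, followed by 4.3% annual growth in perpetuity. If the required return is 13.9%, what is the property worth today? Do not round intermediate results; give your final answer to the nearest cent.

D_1 = 53314.20000
D_2 = 58485.67740
D_3 = 64158.78811
Terminal value at year 3: TV = D_3×(1+g_2)/(r−g_2) = 66917.61600/0.096 = 697058.49996
P_0 = D_1/(1+r)^1 + D_2/(1+r)^2 + D_3/(1+r)^3 + TV/(1+r)^3
    = 46807.90167 + 45081.88598 + 43419.51617 + 471734.95173 = 607044.25555

607044.26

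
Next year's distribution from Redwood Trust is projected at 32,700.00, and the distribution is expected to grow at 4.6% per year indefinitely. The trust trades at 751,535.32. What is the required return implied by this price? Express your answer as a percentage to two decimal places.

8.95%

P = D₁/(r − g) ⇒ r = D₁/P + g = 32,700.0000/751,535.32 + 0.046 = 0.043511 + 0.046 = 0.089511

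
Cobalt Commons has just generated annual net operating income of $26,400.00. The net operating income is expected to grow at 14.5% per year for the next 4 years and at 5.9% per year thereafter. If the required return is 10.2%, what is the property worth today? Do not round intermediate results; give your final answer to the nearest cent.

$874062.97

D_1 = 30228.00000
D_2 = 34611.06000
D_3 = 39629.66370
D_4 = 45375.96494
Terminal value at year 4: TV = D_4×(1+g_2)/(r−g_2) = 48053.14687/0.043 = 1117515.04344
P_0 = D_1/(1+r)^1 + D_2/(1+r)^2 + D_3/(1+r)^3 + D_4/(1+r)^4 + TV/(1+r)^4
    = 27430.12704 + 28500.44960 + 29612.53611 + 30768.01620 + 757751.84075 = 874062.96970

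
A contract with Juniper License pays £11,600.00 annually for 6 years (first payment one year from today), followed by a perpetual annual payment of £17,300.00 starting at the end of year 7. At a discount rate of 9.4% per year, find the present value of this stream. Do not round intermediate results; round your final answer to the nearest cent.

PV of 6-year annuity: £11,600.00 × [1 − (1+0.094)^−6] / 0.094 = 51421.87503
Perpetuity value at year 6: £17,300.00 / 0.094 = 184042.55319
PV of perpetuity: 184042.55319 / (1+0.094)^6 = 107353.03267
Total PV = 51421.87503 + 107353.03267 = 158774.90770

£158774.91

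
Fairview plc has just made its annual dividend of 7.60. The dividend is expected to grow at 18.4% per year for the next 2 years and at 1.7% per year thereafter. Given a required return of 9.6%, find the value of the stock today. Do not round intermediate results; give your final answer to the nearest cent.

131.26

D_1 = 8.99840
D_2 = 10.65411
Terminal value at year 2: TV = D_2×(1+g_2)/(r−g_2) = 10.83523/0.079 = 137.15475
P_0 = D_1/(1+r)^1 + D_2/(1+r)^2 + TV/(1+r)^2
    = 8.21022 + 8.86943 + 114.17992 = 131.25958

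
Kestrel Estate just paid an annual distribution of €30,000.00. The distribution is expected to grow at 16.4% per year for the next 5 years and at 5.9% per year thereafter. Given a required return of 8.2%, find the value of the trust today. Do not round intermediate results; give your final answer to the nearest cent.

€2178048.87

D_1 = 34920.00000
D_2 = 40646.88000
D_3 = 47312.96832
D_4 = 55072.29512
D_5 = 64104.15152
Terminal value at year 5: TV = D_5×(1+g_2)/(r−g_2) = 67886.29646/0.023 = 2951578.10717
P_0 = D_1/(1+r)^1 + D_2/(1+r)^2 + D_3/(1+r)^3 + D_4/(1+r)^4 + D_5/(1+r)^5 + TV/(1+r)^5
    = 32273.56747 + 34719.43857 + 37350.67144 + 40181.31382 + 43226.47808 + 1990297.40392 = 2178048.87330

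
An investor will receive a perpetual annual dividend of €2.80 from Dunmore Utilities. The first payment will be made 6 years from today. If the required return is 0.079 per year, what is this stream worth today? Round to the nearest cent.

Value at end of year 5: C / r = €2.80 / 0.079 = €35.4430
Discount to today: PV = €35.4430 / (1 + 0.079)^5 = €35.4430 / 1.462538 = €24.23

€24.23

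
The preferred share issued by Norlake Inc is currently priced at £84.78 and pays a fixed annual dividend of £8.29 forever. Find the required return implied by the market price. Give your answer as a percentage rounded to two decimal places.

9.78%

P = C/r ⇒ r = C/P = £8.29/£84.78 = 0.097782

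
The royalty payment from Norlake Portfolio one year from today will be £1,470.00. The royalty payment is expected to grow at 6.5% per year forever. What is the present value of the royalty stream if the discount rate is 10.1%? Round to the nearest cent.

Growing perpetuity: P = D₁ / (r − g) = £1,470.0000 / (0.101 − 0.065) = £40,833.33

£40833.33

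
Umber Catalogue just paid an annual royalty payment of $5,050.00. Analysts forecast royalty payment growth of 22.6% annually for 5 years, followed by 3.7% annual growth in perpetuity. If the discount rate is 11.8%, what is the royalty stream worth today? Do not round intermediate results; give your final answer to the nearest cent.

$136105.69

D_1 = 6191.30000
D_2 = 7590.53380
D_3 = 9305.99444
D_4 = 11409.14918
D_5 = 13987.61690
Terminal value at year 5: TV = D_5×(1+g_2)/(r−g_2) = 14505.15872/0.081 = 179076.03361
P_0 = D_1/(1+r)^1 + D_2/(1+r)^2 + D_3/(1+r)^3 + D_4/(1+r)^4 + D_5/(1+r)^5 + TV/(1+r)^5
    = 5537.83542 + 6072.79627 + 6659.43490 + 7302.74346 + 8008.19632 + 102524.68622 = 136105.69259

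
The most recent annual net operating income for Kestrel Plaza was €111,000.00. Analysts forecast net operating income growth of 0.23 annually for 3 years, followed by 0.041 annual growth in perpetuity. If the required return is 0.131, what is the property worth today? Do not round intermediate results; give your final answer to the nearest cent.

€2046197.96

D_1 = 136530.00000
D_2 = 167931.90000
D_3 = 206556.23700
Terminal value at year 3: TV = D_3×(1+g_2)/(r−g_2) = 215025.04272/0.09 = 2389167.14130
P_0 = D_1/(1+r)^1 + D_2/(1+r)^2 + D_3/(1+r)^3 + TV/(1+r)^3
    = 120716.18037 + 131282.84868 + 142774.45082 + 1651424.48114 = 2046197.96101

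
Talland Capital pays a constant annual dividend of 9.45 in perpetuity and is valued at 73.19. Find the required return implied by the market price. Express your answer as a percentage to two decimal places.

P = C/r ⇒ r = C/P = 9.45/73.19 = 0.129116

12.91%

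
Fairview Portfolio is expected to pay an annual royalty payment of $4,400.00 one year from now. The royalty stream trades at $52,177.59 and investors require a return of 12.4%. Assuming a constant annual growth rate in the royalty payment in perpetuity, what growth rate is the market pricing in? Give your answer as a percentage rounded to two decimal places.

P = D₁/(r−g) ⇒ g = r − D₁/P = 0.124 − $4,400.00/$52,177.59 = 0.039673

3.97%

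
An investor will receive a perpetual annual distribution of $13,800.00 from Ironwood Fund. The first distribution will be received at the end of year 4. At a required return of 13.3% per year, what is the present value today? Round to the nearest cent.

$71340.76

Value at end of year 3: C / r = $13,800.00 / 0.133 = $103,759.3985
Discount to today: PV = $103,759.3985 / (1 + 0.133)^3 = $103,759.3985 / 1.454420 = $71,340.76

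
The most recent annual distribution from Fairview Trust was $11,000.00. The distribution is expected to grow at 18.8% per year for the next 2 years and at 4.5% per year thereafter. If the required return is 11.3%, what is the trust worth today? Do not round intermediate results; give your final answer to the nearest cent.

D_1 = 13068.00000
D_2 = 15524.78400
Terminal value at year 2: TV = D_2×(1+g_2)/(r−g_2) = 16223.39928/0.068 = 238579.40118
P_0 = D_1/(1+r)^1 + D_2/(1+r)^2 + TV/(1+r)^2
    = 11741.23989 + 12532.42856 + 192593.93896 = 216867.60742

$216867.61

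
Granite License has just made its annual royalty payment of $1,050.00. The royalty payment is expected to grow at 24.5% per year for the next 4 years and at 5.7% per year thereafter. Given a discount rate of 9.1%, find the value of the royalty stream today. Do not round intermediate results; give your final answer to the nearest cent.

D_1 = 1307.25000
D_2 = 1627.52625
D_3 = 2026.27018
D_4 = 2522.70638
Terminal value at year 4: TV = D_4×(1+g_2)/(r−g_2) = 2666.50064/0.034 = 78426.48938
P_0 = D_1/(1+r)^1 + D_2/(1+r)^2 + D_3/(1+r)^3 + D_4/(1+r)^4 + TV/(1+r)^4
    = 1198.21265 + 1367.34624 + 1560.35387 + 1780.60547 + 55355.88172 = 61262.39995

$61262.40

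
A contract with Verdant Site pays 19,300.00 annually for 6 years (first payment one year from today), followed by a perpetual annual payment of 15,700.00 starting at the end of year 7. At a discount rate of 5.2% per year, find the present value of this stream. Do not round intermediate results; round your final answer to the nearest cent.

PV of 6-year annuity: 19,300.00 × [1 − (1+0.052)^−6] / 0.052 = 97337.40190
Perpetuity value at year 6: 15,700.00 / 0.052 = 301923.07692
PV of perpetuity: 301923.07692 / (1+0.052)^6 = 222741.87434
Total PV = 97337.40190 + 222741.87434 = 320079.27624

320079.28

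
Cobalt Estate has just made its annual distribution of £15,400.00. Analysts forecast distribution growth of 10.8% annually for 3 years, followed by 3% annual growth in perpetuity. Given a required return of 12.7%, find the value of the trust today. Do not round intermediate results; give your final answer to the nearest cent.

D_1 = 17063.20000
D_2 = 18906.02560
D_3 = 20947.87636
Terminal value at year 3: TV = D_3×(1+g_2)/(r−g_2) = 21576.31266/0.097 = 222436.21295
P_0 = D_1/(1+r)^1 + D_2/(1+r)^2 + D_3/(1+r)^3 + TV/(1+r)^3
    = 15140.37267 + 14885.12238 + 14634.17533 + 155393.82049 = 200053.49086

£200053.49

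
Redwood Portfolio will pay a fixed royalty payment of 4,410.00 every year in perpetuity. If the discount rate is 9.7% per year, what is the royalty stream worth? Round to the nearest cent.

Level perpetuity: PV = C / r = 4,410.00 / 0.097 = 45,463.92

45463.92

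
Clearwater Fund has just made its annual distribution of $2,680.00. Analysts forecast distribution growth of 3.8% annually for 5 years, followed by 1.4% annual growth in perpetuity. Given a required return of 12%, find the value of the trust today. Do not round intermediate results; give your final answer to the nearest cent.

D_1 = 2781.84000
D_2 = 2887.54992
D_3 = 2997.27682
D_4 = 3111.17334
D_5 = 3229.39792
Terminal value at year 5: TV = D_5×(1+g_2)/(r−g_2) = 3274.60949/0.106 = 30892.54239
P_0 = D_1/(1+r)^1 + D_2/(1+r)^2 + D_3/(1+r)^3 + D_4/(1+r)^4 + D_5/(1+r)^5 + TV/(1+r)^5
    = 2483.78571 + 2301.93712 + 2133.40244 + 1977.20690 + 1832.44711 + 17529.25820 = 28258.03747

$28258.04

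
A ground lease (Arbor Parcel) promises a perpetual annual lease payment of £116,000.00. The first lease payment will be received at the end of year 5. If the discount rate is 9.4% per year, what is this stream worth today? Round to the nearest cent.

Value at end of year 4: C / r = £116,000.00 / 0.094 = £1,234,042.5532
Discount to today: PV = £1,234,042.5532 / (1 + 0.094)^4 = £1,234,042.5532 / 1.432416 = £861,511.04

£861511.04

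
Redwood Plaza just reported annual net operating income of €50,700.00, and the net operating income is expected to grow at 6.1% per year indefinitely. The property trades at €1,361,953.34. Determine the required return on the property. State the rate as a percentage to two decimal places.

10.05%

D₁ = €50,700.00 × 1.061 = €53,792.7000
P = D₁/(r − g) ⇒ r = D₁/P + g = €53,792.7000/€1,361,953.34 + 0.061 = 0.039497 + 0.061 = 0.100497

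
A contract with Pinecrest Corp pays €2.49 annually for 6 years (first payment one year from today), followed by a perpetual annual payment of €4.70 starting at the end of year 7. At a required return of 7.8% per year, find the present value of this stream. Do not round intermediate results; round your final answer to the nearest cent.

PV of 6-year annuity: €2.49 × [1 − (1+0.078)^−6] / 0.078 = 11.58115
Perpetuity value at year 6: €4.70 / 0.078 = 60.25641
PV of perpetuity: 60.25641 / (1+0.078)^6 = 38.39642
Total PV = 11.58115 + 38.39642 = 49.97756

€49.98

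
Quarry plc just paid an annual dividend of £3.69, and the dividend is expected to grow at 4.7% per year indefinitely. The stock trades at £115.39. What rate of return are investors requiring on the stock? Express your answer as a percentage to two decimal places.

D₁ = £3.69 × 1.047 = £3.8634
P = D₁/(r − g) ⇒ r = D₁/P + g = £3.8634/£115.39 + 0.047 = 0.033481 + 0.047 = 0.080481

8.05%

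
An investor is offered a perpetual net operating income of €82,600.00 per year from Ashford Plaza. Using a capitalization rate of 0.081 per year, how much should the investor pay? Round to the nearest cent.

€1019753.09

Level perpetuity: PV = C / r = €82,600.00 / 0.081 = €1,019,753.09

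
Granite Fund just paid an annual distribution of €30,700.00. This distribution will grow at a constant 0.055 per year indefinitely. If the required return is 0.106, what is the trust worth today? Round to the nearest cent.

D₁ = D₀ × (1 + g) = €30,700.00 × 1.055 = €32,388.5000
Growing perpetuity: P = D₁ / (r − g) = €32,388.5000 / (0.106 − 0.055) = €635,068.63

€635068.63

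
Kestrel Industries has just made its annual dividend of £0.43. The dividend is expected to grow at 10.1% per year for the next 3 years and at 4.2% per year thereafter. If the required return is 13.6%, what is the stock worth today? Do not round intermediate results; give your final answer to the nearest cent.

D_1 = 0.47343
D_2 = 0.52125
D_3 = 0.57389
Terminal value at year 3: TV = D_3×(1+g_2)/(r−g_2) = 0.59800/0.094 = 6.36166
P_0 = D_1/(1+r)^1 + D_2/(1+r)^2 + D_3/(1+r)^3 + TV/(1+r)^3
    = 0.41675 + 0.40391 + 0.39147 + 4.33946 = 5.55159

£5.55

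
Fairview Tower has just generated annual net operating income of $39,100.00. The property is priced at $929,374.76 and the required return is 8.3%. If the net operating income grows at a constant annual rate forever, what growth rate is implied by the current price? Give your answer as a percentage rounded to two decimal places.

P = D₀(1+g)/(r−g) ⇒ P(r−g) = D₀(1+g) ⇒ g(P+D₀) = P·r − D₀
g = (P·r − D₀)/(P + D₀) = ($929,374.76×0.083 − $39,100.00) / ($929,374.76 + $39,100.00) = 0.039276

3.93%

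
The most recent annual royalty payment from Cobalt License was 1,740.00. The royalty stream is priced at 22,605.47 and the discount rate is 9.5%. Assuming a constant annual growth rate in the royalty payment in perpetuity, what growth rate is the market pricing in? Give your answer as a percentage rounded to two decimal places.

P = D₀(1+g)/(r−g) ⇒ P(r−g) = D₀(1+g) ⇒ g(P+D₀) = P·r − D₀
g = (P·r − D₀)/(P + D₀) = (22,605.47×0.095 − 1,740.00) / (22,605.47 + 1,740.00) = 0.016739

1.67%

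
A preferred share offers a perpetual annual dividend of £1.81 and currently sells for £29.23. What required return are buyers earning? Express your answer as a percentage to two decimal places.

P = C/r ⇒ r = C/P = £1.81/£29.23 = 0.061923

6.19%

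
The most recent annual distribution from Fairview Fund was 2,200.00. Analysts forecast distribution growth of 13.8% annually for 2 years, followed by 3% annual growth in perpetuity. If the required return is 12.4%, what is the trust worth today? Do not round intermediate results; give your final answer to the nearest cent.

D_1 = 2503.60000
D_2 = 2849.09680
Terminal value at year 2: TV = D_2×(1+g_2)/(r−g_2) = 2934.56970/0.094 = 31218.82664
P_0 = D_1/(1+r)^1 + D_2/(1+r)^2 + TV/(1+r)^2
    = 2227.40214 + 2255.14558 + 24710.63772 = 29193.18543

29193.19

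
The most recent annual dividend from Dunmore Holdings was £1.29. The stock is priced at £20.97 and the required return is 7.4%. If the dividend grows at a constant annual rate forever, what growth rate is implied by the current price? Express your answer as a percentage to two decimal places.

1.18%

P = D₀(1+g)/(r−g) ⇒ P(r−g) = D₀(1+g) ⇒ g(P+D₀) = P·r − D₀
g = (P·r − D₀)/(P + D₀) = (£20.97×0.074 − £1.29) / (£20.97 + £1.29) = 0.011760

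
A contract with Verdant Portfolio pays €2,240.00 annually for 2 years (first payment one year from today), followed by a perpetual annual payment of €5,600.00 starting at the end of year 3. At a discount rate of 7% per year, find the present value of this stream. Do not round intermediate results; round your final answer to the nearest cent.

€73925.06

PV of 2-year annuity: €2,240.00 × [1 − (1+0.07)^−2] / 0.07 = 4049.96070
Perpetuity value at year 2: €5,600.00 / 0.07 = 80000.00000
PV of perpetuity: 80000.00000 / (1+0.07)^2 = 69875.09826
Total PV = 4049.96070 + 69875.09826 = 73925.05896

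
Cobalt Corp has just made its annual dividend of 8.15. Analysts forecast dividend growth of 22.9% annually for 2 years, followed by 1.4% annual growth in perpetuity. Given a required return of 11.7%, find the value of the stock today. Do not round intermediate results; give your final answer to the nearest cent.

115.96

D_1 = 10.01635
D_2 = 12.31009
Terminal value at year 2: TV = D_2×(1+g_2)/(r−g_2) = 12.48244/0.103 = 121.18869
P_0 = D_1/(1+r)^1 + D_2/(1+r)^2 + TV/(1+r)^2
    = 8.96719 + 9.86632 + 97.13053 = 115.96404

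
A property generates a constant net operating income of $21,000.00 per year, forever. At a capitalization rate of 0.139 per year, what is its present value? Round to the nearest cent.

$151079.14

Level perpetuity: PV = C / r = $21,000.00 / 0.139 = $151,079.14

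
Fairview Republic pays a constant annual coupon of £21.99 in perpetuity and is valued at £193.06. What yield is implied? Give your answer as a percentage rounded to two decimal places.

11.39%

P = C/r ⇒ r = C/P = £21.99/£193.06 = 0.113902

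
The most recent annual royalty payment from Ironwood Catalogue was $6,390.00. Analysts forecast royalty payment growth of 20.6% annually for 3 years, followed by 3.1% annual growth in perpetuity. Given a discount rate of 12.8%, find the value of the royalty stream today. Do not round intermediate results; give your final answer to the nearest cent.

D_1 = 7706.34000
D_2 = 9293.84604
D_3 = 11208.37832
Terminal value at year 3: TV = D_3×(1+g_2)/(r−g_2) = 11555.83805/0.097 = 119132.35105
P_0 = D_1/(1+r)^1 + D_2/(1+r)^2 + D_3/(1+r)^3 + TV/(1+r)^3
    = 6831.86170 + 7304.27767 + 7809.36070 + 83004.64828 = 104950.14835

$104950.15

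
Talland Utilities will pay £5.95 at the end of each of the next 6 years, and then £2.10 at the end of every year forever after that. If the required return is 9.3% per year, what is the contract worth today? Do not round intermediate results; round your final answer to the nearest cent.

PV of 6-year annuity: £5.95 × [1 − (1+0.093)^−6] / 0.093 = 26.45416
Perpetuity value at year 6: £2.10 / 0.093 = 22.58065
PV of perpetuity: 22.58065 / (1+0.093)^6 = 13.24388
Total PV = 26.45416 + 13.24388 = 39.69804

£39.70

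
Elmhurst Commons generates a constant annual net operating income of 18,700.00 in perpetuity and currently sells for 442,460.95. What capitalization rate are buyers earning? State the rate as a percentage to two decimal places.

P = C/r ⇒ r = C/P = 18,700.00/442,460.95 = 0.042264

4.23%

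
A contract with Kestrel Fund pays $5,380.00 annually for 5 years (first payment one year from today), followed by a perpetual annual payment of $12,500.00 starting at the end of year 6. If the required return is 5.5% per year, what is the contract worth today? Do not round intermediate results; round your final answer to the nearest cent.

$196868.30

PV of 5-year annuity: $5,380.00 × [1 − (1+0.055)^−5] / 0.055 = 22974.13048
Perpetuity value at year 5: $12,500.00 / 0.055 = 227272.72727
PV of perpetuity: 227272.72727 / (1+0.055)^5 = 173894.17133
Total PV = 22974.13048 + 173894.17133 = 196868.30181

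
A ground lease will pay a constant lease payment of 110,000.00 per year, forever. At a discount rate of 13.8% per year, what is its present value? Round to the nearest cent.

Level perpetuity: PV = C / r = 110,000.00 / 0.138 = 797,101.45

797101.45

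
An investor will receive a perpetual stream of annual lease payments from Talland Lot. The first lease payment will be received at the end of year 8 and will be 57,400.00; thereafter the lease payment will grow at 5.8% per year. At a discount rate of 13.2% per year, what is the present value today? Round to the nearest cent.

Value at end of year 7: C₁ / (r − g) = 57,400.00 / (0.132 − 0.058) = 775,675.6757
Discount to today: PV = 775,675.6757 / (1 + 0.132)^7 = 775,675.6757 / 2.381908 = 325,653.08

325653.08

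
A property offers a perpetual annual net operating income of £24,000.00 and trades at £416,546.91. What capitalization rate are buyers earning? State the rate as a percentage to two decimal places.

P = C/r ⇒ r = C/P = £24,000.00/£416,546.91 = 0.057617

5.76%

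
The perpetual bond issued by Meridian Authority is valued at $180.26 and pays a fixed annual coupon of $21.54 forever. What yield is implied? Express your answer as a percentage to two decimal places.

P = C/r ⇒ r = C/P = $21.54/$180.26 = 0.119494

11.95%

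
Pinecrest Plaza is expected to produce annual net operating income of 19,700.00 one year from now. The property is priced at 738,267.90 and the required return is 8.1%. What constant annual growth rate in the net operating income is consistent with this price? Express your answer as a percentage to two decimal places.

P = D₁/(r−g) ⇒ g = r − D₁/P = 0.081 − 19,700.00/738,267.90 = 0.054316

5.43%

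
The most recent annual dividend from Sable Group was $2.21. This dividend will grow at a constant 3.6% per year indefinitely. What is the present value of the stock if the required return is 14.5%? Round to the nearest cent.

D₁ = D₀ × (1 + g) = $2.21 × 1.036 = $2.2896
Growing perpetuity: P = D₁ / (r − g) = $2.2896 / (0.145 − 0.036) = $21.01

$21.01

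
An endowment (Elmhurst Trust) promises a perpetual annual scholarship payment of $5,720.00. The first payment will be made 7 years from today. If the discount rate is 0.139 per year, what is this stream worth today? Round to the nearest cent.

Value at end of year 6: C / r = $5,720.00 / 0.139 = $41,151.0791
Discount to today: PV = $41,151.0791 / (1 + 0.139)^6 = $41,151.0791 / 2.183445 = $18,846.85

$18846.85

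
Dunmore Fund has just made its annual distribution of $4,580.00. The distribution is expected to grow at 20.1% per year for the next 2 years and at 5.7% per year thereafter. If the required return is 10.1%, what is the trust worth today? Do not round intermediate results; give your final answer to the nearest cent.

$141363.68

D_1 = 5500.58000
D_2 = 6606.19658
Terminal value at year 2: TV = D_2×(1+g_2)/(r−g_2) = 6982.74979/0.044 = 158698.85875
P_0 = D_1/(1+r)^1 + D_2/(1+r)^2 + TV/(1+r)^2
    = 4995.98547 + 5449.75345 + 130917.94080 = 141363.67971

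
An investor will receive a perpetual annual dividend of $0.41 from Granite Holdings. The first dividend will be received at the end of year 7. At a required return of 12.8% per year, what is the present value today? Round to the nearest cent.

Value at end of year 6: C / r = $0.41 / 0.128 = $3.2031
Discount to today: PV = $3.2031 / (1 + 0.128)^6 = $3.2031 / 2.059940 = $1.55

$1.55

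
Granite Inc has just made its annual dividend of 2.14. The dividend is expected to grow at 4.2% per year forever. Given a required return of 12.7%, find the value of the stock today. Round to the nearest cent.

D₁ = D₀ × (1 + g) = 2.14 × 1.042 = 2.2299
Growing perpetuity: P = D₁ / (r − g) = 2.2299 / (0.127 − 0.042) = 26.23

26.23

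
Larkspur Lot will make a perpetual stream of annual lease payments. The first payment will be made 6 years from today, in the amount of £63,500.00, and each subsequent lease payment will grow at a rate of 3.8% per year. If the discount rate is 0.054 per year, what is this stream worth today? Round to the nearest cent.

£3051059.58

Value at end of year 5: C₁ / (r − g) = £63,500.00 / (0.054 − 0.038) = £3,968,750.0000
Discount to today: PV = £3,968,750.0000 / (1 + 0.054)^5 = £3,968,750.0000 / 1.300778 = £3,051,059.58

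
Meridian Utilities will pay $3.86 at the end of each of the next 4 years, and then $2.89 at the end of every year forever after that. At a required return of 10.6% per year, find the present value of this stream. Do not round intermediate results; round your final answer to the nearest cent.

$30.30

PV of 4-year annuity: $3.86 × [1 − (1+0.106)^−4] / 0.106 = 12.07844
Perpetuity value at year 4: $2.89 / 0.106 = 27.26415
PV of perpetuity: 27.26415 / (1+0.106)^4 = 18.22097
Total PV = 12.07844 + 18.22097 = 30.29941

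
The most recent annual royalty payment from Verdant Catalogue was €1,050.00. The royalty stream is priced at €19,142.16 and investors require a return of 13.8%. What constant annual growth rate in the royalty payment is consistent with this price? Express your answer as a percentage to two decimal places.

7.88%

P = D₀(1+g)/(r−g) ⇒ P(r−g) = D₀(1+g) ⇒ g(P+D₀) = P·r − D₀
g = (P·r − D₀)/(P + D₀) = (€19,142.16×0.138 − €1,050.00) / (€19,142.16 + €1,050.00) = 0.078824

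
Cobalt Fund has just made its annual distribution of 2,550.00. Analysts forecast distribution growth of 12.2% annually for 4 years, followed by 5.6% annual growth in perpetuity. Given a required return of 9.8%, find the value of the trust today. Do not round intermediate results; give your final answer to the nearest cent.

D_1 = 2861.10000
D_2 = 3210.15420
D_3 = 3601.79301
D_4 = 4041.21176
Terminal value at year 4: TV = D_4×(1+g_2)/(r−g_2) = 4267.51962/0.042 = 101607.60996
P_0 = D_1/(1+r)^1 + D_2/(1+r)^2 + D_3/(1+r)^3 + D_4/(1+r)^4 + TV/(1+r)^4
    = 2605.73770 + 2662.69372 + 2720.89468 + 2780.36778 + 69906.38999 = 80676.08387

80676.08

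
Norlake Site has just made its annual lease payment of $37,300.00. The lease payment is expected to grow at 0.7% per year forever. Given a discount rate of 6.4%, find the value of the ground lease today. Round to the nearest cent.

D₁ = D₀ × (1 + g) = $37,300.00 × 1.007 = $37,561.1000
Growing perpetuity: P = D₁ / (r − g) = $37,561.1000 / (0.064 − 0.007) = $658,966.67

$658966.67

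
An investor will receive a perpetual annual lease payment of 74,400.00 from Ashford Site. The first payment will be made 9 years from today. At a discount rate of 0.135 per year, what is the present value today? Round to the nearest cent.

Value at end of year 8: C / r = 74,400.00 / 0.135 = 551,111.1111
Discount to today: PV = 551,111.1111 / (1 + 0.135)^8 = 551,111.1111 / 2.754019 = 200,111.60

200111.60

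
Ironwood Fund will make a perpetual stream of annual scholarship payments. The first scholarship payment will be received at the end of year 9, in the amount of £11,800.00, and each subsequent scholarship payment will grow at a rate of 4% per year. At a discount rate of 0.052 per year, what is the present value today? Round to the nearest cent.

Value at end of year 8: C₁ / (r − g) = £11,800.00 / (0.052 − 0.04) = £983,333.3333
Discount to today: PV = £983,333.3333 / (1 + 0.052)^8 = £983,333.3333 / 1.500120 = £655,503.24

£655503.24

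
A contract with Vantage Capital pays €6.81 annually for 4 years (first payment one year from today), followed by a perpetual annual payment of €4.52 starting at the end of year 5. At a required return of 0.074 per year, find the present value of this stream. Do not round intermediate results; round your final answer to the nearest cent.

€68.77

PV of 4-year annuity: €6.81 × [1 − (1+0.074)^−4] / 0.074 = 22.86013
Perpetuity value at year 4: €4.52 / 0.074 = 61.08108
PV of perpetuity: 61.08108 / (1+0.074)^4 = 45.90813
Total PV = 22.86013 + 45.90813 = 68.76826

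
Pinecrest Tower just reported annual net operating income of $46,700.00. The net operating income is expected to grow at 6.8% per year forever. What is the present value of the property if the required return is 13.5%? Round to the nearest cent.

D₁ = D₀ × (1 + g) = $46,700.00 × 1.068 = $49,875.6000
Growing perpetuity: P = D₁ / (r − g) = $49,875.6000 / (0.135 − 0.068) = $744,411.94

$744411.94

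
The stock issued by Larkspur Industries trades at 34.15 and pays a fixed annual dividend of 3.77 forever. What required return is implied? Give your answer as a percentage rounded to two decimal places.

P = C/r ⇒ r = C/P = 3.77/34.15 = 0.110395

11.04%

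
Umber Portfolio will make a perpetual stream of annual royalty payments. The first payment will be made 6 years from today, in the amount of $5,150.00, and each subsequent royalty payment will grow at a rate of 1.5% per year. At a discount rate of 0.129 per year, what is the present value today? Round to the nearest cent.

Value at end of year 5: C₁ / (r − g) = $5,150.00 / (0.129 − 0.015) = $45,175.4386
Discount to today: PV = $45,175.4386 / (1 + 0.129)^5 = $45,175.4386 / 1.834297 = $24,628.20

$24628.20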